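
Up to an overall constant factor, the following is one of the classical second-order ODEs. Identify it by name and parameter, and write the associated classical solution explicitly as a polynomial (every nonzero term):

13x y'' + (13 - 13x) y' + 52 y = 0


All three coefficients share the factor 13; dividing through by 13 gives  x y'' + (1 - x) y' + 4 y = 0.
This matches the Laguerre equation x y'' + (1 - x) y' + n y = 0 with n = 4; the polynomial solution is L_4(x).
With y = sum_k a_k x^k, matching x^k gives (k+1)k a_{k+1} + (k+1) a_{k+1} - k a_k + n a_k = 0, i.e. (k+1)^2 a_{k+1} = (k - n) a_k = (k - 4) a_k. The right side vanishes at k = 4, so the series terminates at degree 4.
Standard normalization L_n(0) = 1 gives a_0 = 1. Work upward with a_{k+1} = (k - 4) a_k / (k+1)^2:
  a_1 = (0 - 4)(1) / 1^2 = -4/1 = -4
  a_2 = (1 - 4)(-4) / 2^2 = 12/4 = 3
  a_3 = (2 - 4)(3) / 3^2 = -6/9 = -2/3
  a_4 = (3 - 4)(-2/3) / 4^2 = (2/3)/16 = 1/24
Hence L_4(x) = x^4/24 - 2 x^3/3 + 3 x^2 - 4 x + 1.

L_4(x); series = x^4/24 - 2 x^3/3 + 3 x^2 - 4 x + 1


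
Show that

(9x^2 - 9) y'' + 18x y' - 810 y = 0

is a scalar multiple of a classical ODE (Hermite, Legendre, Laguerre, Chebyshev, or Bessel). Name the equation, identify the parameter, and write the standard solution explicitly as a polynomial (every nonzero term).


All three coefficients share the factor -9; dividing through by -9 gives  (1 - x^2) y'' - 2x y' + 90 y = 0.
This matches the Legendre equation (1 - x^2) y'' - 2x y' + n(n+1) y = 0 (note the -2x y' term) with n(n+1) = 90, so n = 9; the polynomial solution is P_9(x).
With y = sum_k a_k x^k, matching x^k gives (k+2)(k+1) a_{k+2} = [k(k+1) - n(n+1)] a_k = (k - 9)(k + 10) a_k. The right side vanishes at k = 9, so the series with the parity of 9 terminates at degree 9.
Standard normalization (P_n(1) = 1): leading coefficient (2n)!/(2^n (n!)^2) = 6402373705728000/(512*131681894400) = 12155/128, so a_9 = 12155/128. Work downward with a_k = (k+1)(k+2) a_{k+2} / ((k - 9)(k + 10)):
  a_7 = (8)(9)(12155/128) / ((7 - 9)(7 + 10)) = (109395/16)/(-34) = -6435/32
  a_5 = (6)(7)(-6435/32) / ((5 - 9)(5 + 10)) = (-135135/16)/(-60) = 9009/64
  a_3 = (4)(5)(9009/64) / ((3 - 9)(3 + 10)) = (45045/16)/(-78) = -1155/32
  a_1 = (2)(3)(-1155/32) / ((1 - 9)(1 + 10)) = (-3465/16)/(-88) = 315/128
Hence P_9(x) = 12155 x^9/128 - 6435 x^7/32 + 9009 x^5/64 - 1155 x^3/32 + 315 x/128.

P_9(x); series = 12155 x^9/128 - 6435 x^7/32 + 9009 x^5/64 - 1155 x^3/32 + 315 x/128


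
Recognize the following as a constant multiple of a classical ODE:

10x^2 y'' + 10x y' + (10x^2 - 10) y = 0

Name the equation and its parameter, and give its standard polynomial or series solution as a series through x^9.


All three coefficients share the factor 10; dividing through by 10 gives  x^2 y'' + x y' + (x^2 - 1) y = 0.
This matches the Bessel equation x^2 y'' + x y' + (x^2 - nu^2) y = 0 with nu^2 = 1, so nu = 1; the solution bounded at x = 0 is J_1(x).
Frobenius at x = 0: indicial roots ±nu; for r = nu the recurrence k(k + 2nu) c_k = -c_{k-2} gives the standard series J_nu(x) = sum_{k>=0} (-1)^k / (k! (k+nu)!) (x/2)^(2k+nu). Evaluate the first 5 terms:
  k = 0: (-1)^0 / (0! * 1! * 2^1) x^1 = 1/(1*1*2) x^1 = (1/2) x^1
  k = 1: (-1)^1 / (1! * 2! * 2^3) x^3 = -1/(1*2*8) x^3 = (-1/16) x^3
  k = 2: (-1)^2 / (2! * 3! * 2^5) x^5 = 1/(2*6*32) x^5 = (1/384) x^5
  k = 3: (-1)^3 / (3! * 4! * 2^7) x^7 = -1/(6*24*128) x^7 = (-1/18432) x^7
  k = 4: (-1)^4 / (4! * 5! * 2^9) x^9 = 1/(24*120*512) x^9 = (1/1474560) x^9
Hence J_1(x) = x^9/1474560 - x^7/18432 + x^5/384 - x^3/16 + x/2 + ....

J_1(x); series = x^9/1474560 - x^7/18432 + x^5/384 - x^3/16 + x/2


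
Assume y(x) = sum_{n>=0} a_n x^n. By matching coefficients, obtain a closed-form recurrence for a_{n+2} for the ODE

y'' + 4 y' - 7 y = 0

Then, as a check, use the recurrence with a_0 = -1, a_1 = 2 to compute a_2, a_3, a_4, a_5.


Substitute y = sum_n a_n x^n.
y''(x) has coefficient (n+2)(n+1) a_{n+2} at x^n;
4 y'(x) has coefficient 4 (n+1) a_{n+1} at x^n;
-7 y(x) has coefficient -7 a_n at x^n.
Matching x^n: (n+2)(n+1) a_{n+2} + 4 (n+1) a_{n+1} - 7 a_n = 0.
Thus a_{n+2} = [-4 (n+1) a_{n+1} + 7 a_n] / ((n+1)(n+2)).

Check with a_0 = -1, a_1 = 2 (apply the recurrence for n = 0, 1, 2, 3): a_0 = -1, a_1 = 2, a_2 = -15/2, a_3 = 37/3, a_4 = -401/24, a_5 = 1061/60.

a_(n+2) = [-4 (n+1) a_(n+1) + 7 a_n] / ((n+1)(n+2)); check: a_0 = -1, a_1 = 2, a_2 = -15/2, a_3 = 37/3, a_4 = -401/24, a_5 = 1061/60


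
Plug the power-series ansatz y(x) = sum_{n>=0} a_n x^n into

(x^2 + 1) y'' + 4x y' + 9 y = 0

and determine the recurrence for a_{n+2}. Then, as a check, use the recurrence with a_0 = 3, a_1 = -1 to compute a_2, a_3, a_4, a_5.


Substitute y = sum_n a_n x^n.
(1 + 1 x^2) y'' contributes (n+2)(n+1) a_{n+2} + n(n-1) a_n at x^n.
4 x y'(x) contributes 4 n a_n at x^n.
9 y(x) contributes 9 a_n at x^n.
Matching x^n: (n+2)(n+1) a_{n+2} + (n(n-1) + 4 n + 9) a_n = 0.
Thus a_{n+2} = (-n(n-1) - 4 n - 9) / ((n+1)(n+2)) * a_n.

Check with a_0 = 3, a_1 = -1 (apply the recurrence for n = 0, 1, 2, 3): a_0 = 3, a_1 = -1, a_2 = -27/2, a_3 = 13/6, a_4 = 171/8, a_5 = -117/40.

a_(n+2) = (-n(n-1) - 4 n - 9) / ((n+1)(n+2)) * a_n; check: a_0 = 3, a_1 = -1, a_2 = -27/2, a_3 = 13/6, a_4 = 171/8, a_5 = -117/40


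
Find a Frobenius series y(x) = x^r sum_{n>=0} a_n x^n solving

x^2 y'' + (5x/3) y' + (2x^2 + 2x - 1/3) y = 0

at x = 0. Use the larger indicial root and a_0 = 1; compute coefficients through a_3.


Write in Frobenius form y'' + (p(x)/x) y' + (q(x)/x^2) y = 0:
  p(x) = 5/3,  q(x) = 2x^2 + 2x - 1/3.
Indicial equation: r(r-1) + (5/3) r + (-1/3) = 0 -> roots r_1 = 1/3, r_2 = -1.
Take r = r_1 = 1/3. Let y(x) = x^r sum_{n>=0} a_n x^n with a_0 = 1.
Substitute y = x^r sum a_n x^n and match x^{r+n}. The recurrence is
  D(n) a_n + 2 a_{n-1} + 2 a_{n-2} = 0,  where D(n) = (r+n)(r+n-1) + (5/3)(r+n) + (-1/3).
  a_n = [-2 a_{n-1} - 2 a_{n-2}] / D(n).
Since the indicial polynomial factors as (r - r_1)(r - r_2), D(n) = (r_1 + n - r_1)(r_1 + n - r_2) = n(n + 4/3).
Evaluating step by step (a_0 = 1):
  n = 1: D(1) = 1(1 + 4/3) = 7/3; numerator = -2(1) = -2; a_1 = (-2)/(7/3) = -6/7
  n = 2: D(2) = 2(2 + 4/3) = 20/3; numerator = -2(-6/7) - 2(1) = -2/7; a_2 = (-2/7)/(20/3) = -3/70
  n = 3: D(3) = 3(3 + 4/3) = 13; numerator = -2(-3/70) - 2(-6/7) = 9/5; a_3 = (9/5)/(13) = 9/65

r = 1/3; a_0 = 1; a_1 = -6/7; a_2 = -3/70; a_3 = 9/65


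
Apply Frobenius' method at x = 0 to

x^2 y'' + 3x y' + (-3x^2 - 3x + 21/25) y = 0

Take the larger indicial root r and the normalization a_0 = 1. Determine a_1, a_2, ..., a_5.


Write in Frobenius form y'' + (p(x)/x) y' + (q(x)/x^2) y = 0:
  p(x) = 3,  q(x) = -3x^2 - 3x + 21/25.
Indicial equation: r(r-1) + (3) r + (21/25) = 0 -> roots r_1 = -3/5, r_2 = -7/5.
Take r = r_1 = -3/5. Let y(x) = x^r sum_{n>=0} a_n x^n with a_0 = 1.
Substitute y = x^r sum a_n x^n and match x^{r+n}. The recurrence is
  D(n) a_n - 3 a_{n-1} - 3 a_{n-2} = 0,  where D(n) = (r+n)(r+n-1) + (3)(r+n) + (21/25).
  a_n = [3 a_{n-1} + 3 a_{n-2}] / D(n).
Since the indicial polynomial factors as (r - r_1)(r - r_2), D(n) = (r_1 + n - r_1)(r_1 + n - r_2) = n(n + 4/5).
Evaluating step by step (a_0 = 1):
  n = 1: D(1) = 1(1 + 4/5) = 9/5; numerator = 3(1) = 3; a_1 = (3)/(9/5) = 5/3
  n = 2: D(2) = 2(2 + 4/5) = 28/5; numerator = 3(5/3) + 3(1) = 8; a_2 = (8)/(28/5) = 10/7
  n = 3: D(3) = 3(3 + 4/5) = 57/5; numerator = 3(10/7) + 3(5/3) = 65/7; a_3 = (65/7)/(57/5) = 325/399
  n = 4: D(4) = 4(4 + 4/5) = 96/5; numerator = 3(325/399) + 3(10/7) = 895/133; a_4 = (895/133)/(96/5) = 4475/12768
  n = 5: D(5) = 5(5 + 4/5) = 29; numerator = 3(4475/12768) + 3(325/399) = 2125/608; a_5 = (2125/608)/(29) = 2125/17632

r = -3/5; a_0 = 1; a_1 = 5/3; a_2 = 10/7; a_3 = 325/399; a_4 = 4475/12768; a_5 = 2125/17632


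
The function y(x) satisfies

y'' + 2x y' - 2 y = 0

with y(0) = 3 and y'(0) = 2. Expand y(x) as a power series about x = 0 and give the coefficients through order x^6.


Ansatz: y(x) = sum_{n>=0} a_n x^n, so y'(x) = sum_{n>=1} n a_n x^(n-1) and y''(x) = sum_{n>=2} n(n-1) a_n x^(n-2).
Substitute into P(x) y'' + Q(x) y' + R(x) y = 0 with P(x) = 1, Q(x) = 2x, R(x) = -2, and match powers of x.
Initial conditions: a_0 = 3, a_1 = 2.
Setting the coefficient of each power of x to zero and solving order by order (substituting the coefficients already found):
  x^0: 2 a_2 - 2 a_0 = 0  ->  2 a_2 = 2 a_0 = 6  ->  a_2 = 3
  x^1: 6 a_3 = 0  ->  a_3 = 0
  x^2: 12 a_4 + 2 a_2 = 0  ->  12 a_4 = -2 a_2 = -6  ->  a_4 = -1/2
  x^3: 20 a_5 + 4 a_3 = 0  ->  20 a_5 = -4 a_3 = 0  ->  a_5 = 0
  x^4: 30 a_6 + 6 a_4 = 0  ->  30 a_6 = -6 a_4 = 3  ->  a_6 = 1/10
Truncated series: y(x) = 3 + 2 x + 3 x^2 - (1/2) x^4 + (1/10) x^6 + O(x^7).

a_0 = 3; a_1 = 2; a_2 = 3; a_3 = 0; a_4 = -1/2; a_5 = 0; a_6 = 1/10


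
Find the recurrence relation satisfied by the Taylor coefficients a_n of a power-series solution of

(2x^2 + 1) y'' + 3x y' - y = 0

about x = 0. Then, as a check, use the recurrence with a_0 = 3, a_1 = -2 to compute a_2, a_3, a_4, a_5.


Substitute y = sum_n a_n x^n.
(1 + 2 x^2) y'' contributes (n+2)(n+1) a_{n+2} + 2 n(n-1) a_n at x^n.
3 x y'(x) contributes 3 n a_n at x^n.
-y(x) contributes -1 a_n at x^n.
Matching x^n: (n+2)(n+1) a_{n+2} + (2 n(n-1) + 3 n - 1) a_n = 0.
Thus a_{n+2} = (-2 n(n-1) - 3 n + 1) / ((n+1)(n+2)) * a_n.

Check with a_0 = 3, a_1 = -2 (apply the recurrence for n = 0, 1, 2, 3): a_0 = 3, a_1 = -2, a_2 = 3/2, a_3 = 2/3, a_4 = -9/8, a_5 = -2/3.

a_(n+2) = (-2 n(n-1) - 3 n + 1) / ((n+1)(n+2)) * a_n; check: a_0 = 3, a_1 = -2, a_2 = 3/2, a_3 = 2/3, a_4 = -9/8, a_5 = -2/3


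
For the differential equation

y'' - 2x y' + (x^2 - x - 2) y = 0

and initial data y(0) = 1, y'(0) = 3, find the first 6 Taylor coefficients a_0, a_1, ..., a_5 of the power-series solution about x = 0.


Ansatz: y(x) = sum_{n>=0} a_n x^n, so y'(x) = sum_{n>=1} n a_n x^(n-1) and y''(x) = sum_{n>=2} n(n-1) a_n x^(n-2).
Substitute into P(x) y'' + Q(x) y' + R(x) y = 0 with P(x) = 1, Q(x) = -2x, R(x) = x^2 - x - 2, and match powers of x.
Initial conditions: a_0 = 1, a_1 = 3.
Setting the coefficient of each power of x to zero and solving order by order (substituting the coefficients already found):
  x^0: 2 a_2 - 2 a_0 = 0  ->  2 a_2 = 2 a_0 = 2  ->  a_2 = 1
  x^1: 6 a_3 - 4 a_1 - a_0 = 0  ->  6 a_3 = 4 a_1 + a_0 = 13  ->  a_3 = 13/6
  x^2: 12 a_4 - 6 a_2 - a_1 + a_0 = 0  ->  12 a_4 = 6 a_2 + a_1 - a_0 = 8  ->  a_4 = 2/3
  x^3: 20 a_5 - 8 a_3 - a_2 + a_1 = 0  ->  20 a_5 = 8 a_3 + a_2 - a_1 = 46/3  ->  a_5 = 23/30
Truncated series: y(x) = 1 + 3 x + x^2 + (13/6) x^3 + (2/3) x^4 + (23/30) x^5 + O(x^6).

a_0 = 1; a_1 = 3; a_2 = 1; a_3 = 13/6; a_4 = 2/3; a_5 = 23/30


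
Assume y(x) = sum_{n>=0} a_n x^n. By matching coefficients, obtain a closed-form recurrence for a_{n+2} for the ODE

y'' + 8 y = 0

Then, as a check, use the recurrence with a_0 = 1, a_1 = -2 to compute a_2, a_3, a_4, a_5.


Substitute y = sum_n a_n x^n into y'' + (const) y = 0.
y''(x) = sum_{n>=0} (n+2)(n+1) a_{n+2} x^n.
The ODE becomes sum_n [(n+2)(n+1) a_{n+2} + 8 a_n] x^n = 0.
Setting each coefficient to zero gives the recurrence:
  (n+2)(n+1) a_{n+2} + 8 a_n = 0,
  a_{n+2} = -8 / ((n+1)(n+2)) a_n.

Check with a_0 = 1, a_1 = -2 (apply the recurrence for n = 0, 1, 2, 3): a_0 = 1, a_1 = -2, a_2 = -4, a_3 = 8/3, a_4 = 8/3, a_5 = -16/15.

a_{n+2} = -8/((n+1)(n+2)) * a_n; check: a_0 = 1, a_1 = -2, a_2 = -4, a_3 = 8/3, a_4 = 8/3, a_5 = -16/15


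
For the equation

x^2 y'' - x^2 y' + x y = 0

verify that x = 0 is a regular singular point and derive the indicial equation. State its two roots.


Divide by x^2 to reach normal form y'' + P_1(x) y' + P_2(x) y = 0 with P_1(x) = -1 and P_2(x) = 1/x.
x = 0 is a singular point because the y-coefficient 1/x has a pole at x = 0.
It is a regular singular point because x P_1(x) = p(x) = -x and x^2 P_2(x) = q(x) = x are polynomials, hence analytic at x = 0.
p(0) = 0,  q(0) = 0.
Indicial equation: r(r-1) + p(0) r + q(0) = 0, i.e. r^2 + (p(0) - 1) r + q(0) = 0, i.e. r^2 - 1 r = 0.
Discriminant: (-1)^2 - 4(0) = 1, so r = (1 ± 1)/2.
Solving: r_1 = 1, r_2 = 0.

indicial: r^2 - 1 r = 0; roots r_1 = 1, r_2 = 0


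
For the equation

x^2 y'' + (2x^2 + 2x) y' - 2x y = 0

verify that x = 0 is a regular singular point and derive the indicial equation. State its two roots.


Divide by x^2 to reach normal form y'' + P_1(x) y' + P_2(x) y = 0 with P_1(x) = 2 + 2/x and P_2(x) = -2/x.
x = 0 is a singular point because the y'-coefficient 2 + 2/x has a pole at x = 0 and the y-coefficient -2/x has a pole at x = 0.
It is a regular singular point because x P_1(x) = p(x) = 2x + 2 and x^2 P_2(x) = q(x) = -2x are polynomials, hence analytic at x = 0.
p(0) = 2,  q(0) = 0.
Indicial equation: r(r-1) + p(0) r + q(0) = 0, i.e. r^2 + (p(0) - 1) r + q(0) = 0, i.e. r^2 + 1 r = 0.
Discriminant: (1)^2 - 4(0) = 1, so r = (-1 ± 1)/2.
Solving: r_1 = 0, r_2 = -1.

indicial: r^2 + 1 r = 0; roots r_1 = 0, r_2 = -1


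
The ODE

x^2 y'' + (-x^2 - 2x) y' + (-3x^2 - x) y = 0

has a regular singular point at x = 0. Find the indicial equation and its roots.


Divide by x^2 to reach normal form y'' + P_1(x) y' + P_2(x) y = 0 with P_1(x) = -1 - 2/x and P_2(x) = -3 - 1/x.
x = 0 is a singular point because the y'-coefficient -1 - 2/x has a pole at x = 0 and the y-coefficient -3 - 1/x has a pole at x = 0.
It is a regular singular point because x P_1(x) = p(x) = -x - 2 and x^2 P_2(x) = q(x) = -3x^2 - x are polynomials, hence analytic at x = 0.
p(0) = -2,  q(0) = 0.
Indicial equation: r(r-1) + p(0) r + q(0) = 0, i.e. r^2 + (p(0) - 1) r + q(0) = 0, i.e. r^2 - 3 r = 0.
Discriminant: (-3)^2 - 4(0) = 9, so r = (3 ± 3)/2.
Solving: r_1 = 3, r_2 = 0.

indicial: r^2 - 3 r = 0; roots r_1 = 3, r_2 = 0


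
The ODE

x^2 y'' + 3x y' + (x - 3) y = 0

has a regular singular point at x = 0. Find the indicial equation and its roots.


Divide by x^2 to reach normal form y'' + P_1(x) y' + P_2(x) y = 0 with P_1(x) = 3/x and P_2(x) = 1/x - 3/x^2.
x = 0 is a singular point because the y'-coefficient 3/x has a pole at x = 0 and the y-coefficient 1/x - 3/x^2 has a pole at x = 0.
It is a regular singular point because x P_1(x) = p(x) = 3 and x^2 P_2(x) = q(x) = x - 3 are polynomials, hence analytic at x = 0.
p(0) = 3,  q(0) = -3.
Indicial equation: r(r-1) + p(0) r + q(0) = 0, i.e. r^2 + (p(0) - 1) r + q(0) = 0, i.e. r^2 + 2 r - 3 = 0.
Discriminant: (2)^2 - 4(-3) = 16, so r = (-2 ± 4)/2.
Solving: r_1 = 1, r_2 = -3.

indicial: r^2 + 2 r - 3 = 0; roots r_1 = 1, r_2 = -3


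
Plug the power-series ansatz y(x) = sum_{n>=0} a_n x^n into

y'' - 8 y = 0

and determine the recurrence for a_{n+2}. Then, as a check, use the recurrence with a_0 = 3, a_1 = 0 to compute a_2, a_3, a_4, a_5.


Substitute y = sum_n a_n x^n into y'' + (const) y = 0.
y''(x) = sum_{n>=0} (n+2)(n+1) a_{n+2} x^n.
The ODE becomes sum_n [(n+2)(n+1) a_{n+2} - 8 a_n] x^n = 0.
Setting each coefficient to zero gives the recurrence:
  (n+2)(n+1) a_{n+2} - 8 a_n = 0,
  a_{n+2} = 8 / ((n+1)(n+2)) a_n.

Check with a_0 = 3, a_1 = 0 (apply the recurrence for n = 0, 1, 2, 3): a_0 = 3, a_1 = 0, a_2 = 12, a_3 = 0, a_4 = 8, a_5 = 0.

a_{n+2} = 8/((n+1)(n+2)) * a_n; check: a_0 = 3, a_1 = 0, a_2 = 12, a_3 = 0, a_4 = 8, a_5 = 0


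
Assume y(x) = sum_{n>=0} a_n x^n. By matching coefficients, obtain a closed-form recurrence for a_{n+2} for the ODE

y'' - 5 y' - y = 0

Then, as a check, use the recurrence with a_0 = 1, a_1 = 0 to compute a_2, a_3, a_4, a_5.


Substitute y = sum_n a_n x^n.
y''(x) has coefficient (n+2)(n+1) a_{n+2} at x^n;
-5 y'(x) has coefficient -5 (n+1) a_{n+1} at x^n;
-y(x) has coefficient -1 a_n at x^n.
Matching x^n: (n+2)(n+1) a_{n+2} - 5 (n+1) a_{n+1} - 1 a_n = 0.
Thus a_{n+2} = [5 (n+1) a_{n+1} + 1 a_n] / ((n+1)(n+2)).

Check with a_0 = 1, a_1 = 0 (apply the recurrence for n = 0, 1, 2, 3): a_0 = 1, a_1 = 0, a_2 = 1/2, a_3 = 5/6, a_4 = 13/12, a_5 = 9/8.

a_(n+2) = [5 (n+1) a_(n+1) + 1 a_n] / ((n+1)(n+2)); check: a_0 = 1, a_1 = 0, a_2 = 1/2, a_3 = 5/6, a_4 = 13/12, a_5 = 9/8


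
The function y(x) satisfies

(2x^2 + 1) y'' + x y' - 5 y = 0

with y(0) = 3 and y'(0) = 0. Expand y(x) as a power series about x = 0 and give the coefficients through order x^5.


Ansatz: y(x) = sum_{n>=0} a_n x^n, so y'(x) = sum_{n>=1} n a_n x^(n-1) and y''(x) = sum_{n>=2} n(n-1) a_n x^(n-2).
Substitute into P(x) y'' + Q(x) y' + R(x) y = 0 with P(x) = 2x^2 + 1, Q(x) = x, R(x) = -5, and match powers of x.
Initial conditions: a_0 = 3, a_1 = 0.
Setting the coefficient of each power of x to zero and solving order by order (substituting the coefficients already found):
  x^0: 2 a_2 - 5 a_0 = 0  ->  2 a_2 = 5 a_0 = 15  ->  a_2 = 15/2
  x^1: 6 a_3 - 4 a_1 = 0  ->  6 a_3 = 4 a_1 = 0  ->  a_3 = 0
  x^2: 12 a_4 + a_2 = 0  ->  12 a_4 = -a_2 = -15/2  ->  a_4 = -5/8
  x^3: 20 a_5 + 10 a_3 = 0  ->  20 a_5 = -10 a_3 = 0  ->  a_5 = 0
Truncated series: y(x) = 3 + (15/2) x^2 - (5/8) x^4 + O(x^6).

a_0 = 3; a_1 = 0; a_2 = 15/2; a_3 = 0; a_4 = -5/8; a_5 = 0


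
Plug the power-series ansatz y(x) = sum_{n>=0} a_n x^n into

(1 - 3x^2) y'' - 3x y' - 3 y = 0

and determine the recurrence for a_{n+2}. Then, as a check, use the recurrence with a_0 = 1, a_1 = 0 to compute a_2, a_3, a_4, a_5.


Substitute y = sum_n a_n x^n.
(1 - 3 x^2) y'' contributes (n+2)(n+1) a_{n+2} - 3 n(n-1) a_n at x^n.
-3 x y'(x) contributes -3 n a_n at x^n.
-3 y(x) contributes -3 a_n at x^n.
Matching x^n: (n+2)(n+1) a_{n+2} + (-3 n(n-1) - 3 n - 3) a_n = 0.
Thus a_{n+2} = (3 n(n-1) + 3 n + 3) / ((n+1)(n+2)) * a_n.

Check with a_0 = 1, a_1 = 0 (apply the recurrence for n = 0, 1, 2, 3): a_0 = 1, a_1 = 0, a_2 = 3/2, a_3 = 0, a_4 = 15/8, a_5 = 0.

a_(n+2) = (3 n(n-1) + 3 n + 3) / ((n+1)(n+2)) * a_n; check: a_0 = 1, a_1 = 0, a_2 = 3/2, a_3 = 0, a_4 = 15/8, a_5 = 0


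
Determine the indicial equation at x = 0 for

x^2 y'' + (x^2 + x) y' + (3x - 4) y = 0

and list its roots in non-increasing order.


Divide by x^2 to reach normal form y'' + P_1(x) y' + P_2(x) y = 0 with P_1(x) = 1 + 1/x and P_2(x) = 3/x - 4/x^2.
x = 0 is a singular point because the y'-coefficient 1 + 1/x has a pole at x = 0 and the y-coefficient 3/x - 4/x^2 has a pole at x = 0.
It is a regular singular point because x P_1(x) = p(x) = x + 1 and x^2 P_2(x) = q(x) = 3x - 4 are polynomials, hence analytic at x = 0.
p(0) = 1,  q(0) = -4.
Indicial equation: r(r-1) + p(0) r + q(0) = 0, i.e. r^2 + (p(0) - 1) r + q(0) = 0, i.e. r^2 - 4 = 0.
Discriminant: (0)^2 - 4(-4) = 16, so r = (0 ± 4)/2.
Solving: r_1 = 2, r_2 = -2.

indicial: r^2 - 4 = 0; roots r_1 = 2, r_2 = -2


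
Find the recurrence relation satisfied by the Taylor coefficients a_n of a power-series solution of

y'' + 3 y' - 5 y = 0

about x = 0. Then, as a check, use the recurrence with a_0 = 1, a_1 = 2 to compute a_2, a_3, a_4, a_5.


Substitute y = sum_n a_n x^n.
y''(x) has coefficient (n+2)(n+1) a_{n+2} at x^n;
3 y'(x) has coefficient 3 (n+1) a_{n+1} at x^n;
-5 y(x) has coefficient -5 a_n at x^n.
Matching x^n: (n+2)(n+1) a_{n+2} + 3 (n+1) a_{n+1} - 5 a_n = 0.
Thus a_{n+2} = [-3 (n+1) a_{n+1} + 5 a_n] / ((n+1)(n+2)).

Check with a_0 = 1, a_1 = 2 (apply the recurrence for n = 0, 1, 2, 3): a_0 = 1, a_1 = 2, a_2 = -1/2, a_3 = 13/6, a_4 = -11/6, a_5 = 197/120.

a_(n+2) = [-3 (n+1) a_(n+1) + 5 a_n] / ((n+1)(n+2)); check: a_0 = 1, a_1 = 2, a_2 = -1/2, a_3 = 13/6, a_4 = -11/6, a_5 = 197/120


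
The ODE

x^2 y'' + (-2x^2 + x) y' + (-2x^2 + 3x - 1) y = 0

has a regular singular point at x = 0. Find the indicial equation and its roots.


Divide by x^2 to reach normal form y'' + P_1(x) y' + P_2(x) y = 0 with P_1(x) = -2 + 1/x and P_2(x) = -2 + 3/x - 1/x^2.
x = 0 is a singular point because the y'-coefficient -2 + 1/x has a pole at x = 0 and the y-coefficient -2 + 3/x - 1/x^2 has a pole at x = 0.
It is a regular singular point because x P_1(x) = p(x) = 1 - 2x and x^2 P_2(x) = q(x) = -2x^2 + 3x - 1 are polynomials, hence analytic at x = 0.
p(0) = 1,  q(0) = -1.
Indicial equation: r(r-1) + p(0) r + q(0) = 0, i.e. r^2 + (p(0) - 1) r + q(0) = 0, i.e. r^2 - 1 = 0.
Discriminant: (0)^2 - 4(-1) = 4, so r = (0 ± 2)/2.
Solving: r_1 = 1, r_2 = -1.

indicial: r^2 - 1 = 0; roots r_1 = 1, r_2 = -1


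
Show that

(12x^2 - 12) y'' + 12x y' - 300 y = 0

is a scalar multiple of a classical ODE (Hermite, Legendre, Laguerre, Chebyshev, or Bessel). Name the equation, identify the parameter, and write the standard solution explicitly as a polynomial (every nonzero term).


All three coefficients share the factor -12; dividing through by -12 gives  (1 - x^2) y'' - x y' + 25 y = 0.
This matches the Chebyshev equation (1 - x^2) y'' - x y' + n^2 y = 0 (note the -x y' term, not -2x y') with n^2 = 25, so n = 5; the polynomial solution is T_5(x).
With y = sum_k a_k x^k, matching x^k gives (k+2)(k+1) a_{k+2} = (k^2 - n^2) a_k = (k - 5)(k + 5) a_k. The right side vanishes at k = 5, so the series with the parity of 5 terminates at degree 5.
Standard normalization: leading coefficient of T_n is 2^(n-1), so a_5 = 2^4 = 16. Work downward with a_k = (k+1)(k+2) a_{k+2} / ((k - 5)(k + 5)):
  a_3 = (4)(5)(16) / ((3 - 5)(3 + 5)) = 320/(-16) = -20
  a_1 = (2)(3)(-20) / ((1 - 5)(1 + 5)) = -120/(-24) = 5
Hence T_5(x) = 16 x^5 - 20 x^3 + 5 x.

T_5(x); series = 16 x^5 - 20 x^3 + 5 x


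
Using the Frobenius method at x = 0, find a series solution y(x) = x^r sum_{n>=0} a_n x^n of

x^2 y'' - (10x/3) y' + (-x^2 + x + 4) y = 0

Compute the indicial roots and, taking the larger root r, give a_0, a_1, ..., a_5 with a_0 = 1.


Write in Frobenius form y'' + (p(x)/x) y' + (q(x)/x^2) y = 0:
  p(x) = -10/3,  q(x) = -x^2 + x + 4.
Indicial equation: r(r-1) + (-10/3) r + (4) = 0 -> roots r_1 = 3, r_2 = 4/3.
Take r = r_1 = 3. Let y(x) = x^r sum_{n>=0} a_n x^n with a_0 = 1.
Substitute y = x^r sum a_n x^n and match x^{r+n}. The recurrence is
  D(n) a_n + 1 a_{n-1} - 1 a_{n-2} = 0,  where D(n) = (r+n)(r+n-1) + (-10/3)(r+n) + (4).
  a_n = [-1 a_{n-1} + 1 a_{n-2}] / D(n).
Since the indicial polynomial factors as (r - r_1)(r - r_2), D(n) = (r_1 + n - r_1)(r_1 + n - r_2) = n(n + 5/3).
Evaluating step by step (a_0 = 1):
  n = 1: D(1) = 1(1 + 5/3) = 8/3; numerator = -1(1) = -1; a_1 = (-1)/(8/3) = -3/8
  n = 2: D(2) = 2(2 + 5/3) = 22/3; numerator = -1(-3/8) + 1(1) = 11/8; a_2 = (11/8)/(22/3) = 3/16
  n = 3: D(3) = 3(3 + 5/3) = 14; numerator = -1(3/16) + 1(-3/8) = -9/16; a_3 = (-9/16)/(14) = -9/224
  n = 4: D(4) = 4(4 + 5/3) = 68/3; numerator = -1(-9/224) + 1(3/16) = 51/224; a_4 = (51/224)/(68/3) = 9/896
  n = 5: D(5) = 5(5 + 5/3) = 100/3; numerator = -1(9/896) + 1(-9/224) = -45/896; a_5 = (-45/896)/(100/3) = -27/17920

r = 3; a_0 = 1; a_1 = -3/8; a_2 = 3/16; a_3 = -9/224; a_4 = 9/896; a_5 = -27/17920


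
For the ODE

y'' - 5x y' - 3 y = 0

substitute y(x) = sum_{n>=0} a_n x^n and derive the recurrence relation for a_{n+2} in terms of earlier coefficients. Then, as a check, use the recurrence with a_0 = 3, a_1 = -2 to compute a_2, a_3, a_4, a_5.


Substitute y = sum_n a_n x^n.
y''(x) has coefficient (n+2)(n+1) a_{n+2} at x^n;
-5 x y'(x) has coefficient -5 n a_n at x^n (shift);
-3 y(x) has coefficient -3 a_n at x^n.
Matching x^n: (n+2)(n+1) a_{n+2} + (-5n - 3) a_n = 0.
Thus a_{n+2} = (5n + 3) / ((n+1)(n+2)) * a_n.

Check with a_0 = 3, a_1 = -2 (apply the recurrence for n = 0, 1, 2, 3): a_0 = 3, a_1 = -2, a_2 = 9/2, a_3 = -8/3, a_4 = 39/8, a_5 = -12/5.

a_(n+2) = (5n + 3) / ((n+1)(n+2)) * a_n; check: a_0 = 3, a_1 = -2, a_2 = 9/2, a_3 = -8/3, a_4 = 39/8, a_5 = -12/5


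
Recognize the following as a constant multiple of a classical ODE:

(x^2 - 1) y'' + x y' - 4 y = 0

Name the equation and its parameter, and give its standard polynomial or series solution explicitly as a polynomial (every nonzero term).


All three coefficients share the factor -1; dividing through by -1 gives  (1 - x^2) y'' - x y' + 4 y = 0.
This matches the Chebyshev equation (1 - x^2) y'' - x y' + n^2 y = 0 (note the -x y' term, not -2x y') with n^2 = 4, so n = 2; the polynomial solution is T_2(x).
With y = sum_k a_k x^k, matching x^k gives (k+2)(k+1) a_{k+2} = (k^2 - n^2) a_k = (k - 2)(k + 2) a_k. The right side vanishes at k = 2, so the series with the parity of 2 terminates at degree 2.
Standard normalization: leading coefficient of T_n is 2^(n-1), so a_2 = 2^1 = 2. Work downward with a_k = (k+1)(k+2) a_{k+2} / ((k - 2)(k + 2)):
  a_0 = (1)(2)(2) / ((0 - 2)(0 + 2)) = 4/(-4) = -1
Hence T_2(x) = 2 x^2 - 1.

T_2(x); series = 2 x^2 - 1


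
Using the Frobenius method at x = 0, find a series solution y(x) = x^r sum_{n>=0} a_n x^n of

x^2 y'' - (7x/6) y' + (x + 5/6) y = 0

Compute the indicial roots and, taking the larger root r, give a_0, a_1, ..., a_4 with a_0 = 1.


Write in Frobenius form y'' + (p(x)/x) y' + (q(x)/x^2) y = 0:
  p(x) = -7/6,  q(x) = x + 5/6.
Indicial equation: r(r-1) + (-7/6) r + (5/6) = 0 -> roots r_1 = 5/3, r_2 = 1/2.
Take r = r_1 = 5/3. Let y(x) = x^r sum_{n>=0} a_n x^n with a_0 = 1.
Substitute y = x^r sum a_n x^n and match x^{r+n}. The recurrence is
  D(n) a_n + 1 a_{n-1} = 0,  where D(n) = (r+n)(r+n-1) + (-7/6)(r+n) + (5/6).
  a_n = -1 / D(n) * a_{n-1}.
Since the indicial polynomial factors as (r - r_1)(r - r_2), D(n) = (r_1 + n - r_1)(r_1 + n - r_2) = n(n + 7/6).
Evaluating step by step (a_0 = 1):
  n = 1: D(1) = 1(1 + 7/6) = 13/6; numerator = -1(1) = -1; a_1 = (-1)/(13/6) = -6/13
  n = 2: D(2) = 2(2 + 7/6) = 19/3; numerator = -1(-6/13) = 6/13; a_2 = (6/13)/(19/3) = 18/247
  n = 3: D(3) = 3(3 + 7/6) = 25/2; numerator = -1(18/247) = -18/247; a_3 = (-18/247)/(25/2) = -36/6175
  n = 4: D(4) = 4(4 + 7/6) = 62/3; numerator = -1(-36/6175) = 36/6175; a_4 = (36/6175)/(62/3) = 54/191425

r = 5/3; a_0 = 1; a_1 = -6/13; a_2 = 18/247; a_3 = -36/6175; a_4 = 54/191425


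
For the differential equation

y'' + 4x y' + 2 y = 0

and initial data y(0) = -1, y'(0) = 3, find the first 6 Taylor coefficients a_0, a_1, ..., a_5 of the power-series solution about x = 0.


Ansatz: y(x) = sum_{n>=0} a_n x^n, so y'(x) = sum_{n>=1} n a_n x^(n-1) and y''(x) = sum_{n>=2} n(n-1) a_n x^(n-2).
Substitute into P(x) y'' + Q(x) y' + R(x) y = 0 with P(x) = 1, Q(x) = 4x, R(x) = 2, and match powers of x.
Initial conditions: a_0 = -1, a_1 = 3.
Setting the coefficient of each power of x to zero and solving order by order (substituting the coefficients already found):
  x^0: 2 a_2 + 2 a_0 = 0  ->  2 a_2 = -2 a_0 = 2  ->  a_2 = 1
  x^1: 6 a_3 + 6 a_1 = 0  ->  6 a_3 = -6 a_1 = -18  ->  a_3 = -3
  x^2: 12 a_4 + 10 a_2 = 0  ->  12 a_4 = -10 a_2 = -10  ->  a_4 = -5/6
  x^3: 20 a_5 + 14 a_3 = 0  ->  20 a_5 = -14 a_3 = 42  ->  a_5 = 21/10
Truncated series: y(x) = -1 + 3 x + x^2 - 3 x^3 - (5/6) x^4 + (21/10) x^5 + O(x^6).

a_0 = -1; a_1 = 3; a_2 = 1; a_3 = -3; a_4 = -5/6; a_5 = 21/10


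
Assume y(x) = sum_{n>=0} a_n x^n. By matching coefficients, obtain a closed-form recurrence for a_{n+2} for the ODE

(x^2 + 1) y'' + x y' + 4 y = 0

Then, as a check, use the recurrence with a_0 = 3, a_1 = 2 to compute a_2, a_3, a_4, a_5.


Substitute y = sum_n a_n x^n.
(1 + 1 x^2) y'' contributes (n+2)(n+1) a_{n+2} + n(n-1) a_n at x^n.
x y'(x) contributes n a_n at x^n.
4 y(x) contributes 4 a_n at x^n.
Matching x^n: (n+2)(n+1) a_{n+2} + (n(n-1) + n + 4) a_n = 0.
Thus a_{n+2} = (-n(n-1) - n - 4) / ((n+1)(n+2)) * a_n.

Check with a_0 = 3, a_1 = 2 (apply the recurrence for n = 0, 1, 2, 3): a_0 = 3, a_1 = 2, a_2 = -6, a_3 = -5/3, a_4 = 4, a_5 = 13/12.

a_(n+2) = (-n(n-1) - n - 4) / ((n+1)(n+2)) * a_n; check: a_0 = 3, a_1 = 2, a_2 = -6, a_3 = -5/3, a_4 = 4, a_5 = 13/12


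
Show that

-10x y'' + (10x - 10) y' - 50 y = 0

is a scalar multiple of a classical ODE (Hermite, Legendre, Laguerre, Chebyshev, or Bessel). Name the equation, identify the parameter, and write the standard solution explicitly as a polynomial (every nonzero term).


All three coefficients share the factor -10; dividing through by -10 gives  x y'' + (1 - x) y' + 5 y = 0.
This matches the Laguerre equation x y'' + (1 - x) y' + n y = 0 with n = 5; the polynomial solution is L_5(x).
With y = sum_k a_k x^k, matching x^k gives (k+1)k a_{k+1} + (k+1) a_{k+1} - k a_k + n a_k = 0, i.e. (k+1)^2 a_{k+1} = (k - n) a_k = (k - 5) a_k. The right side vanishes at k = 5, so the series terminates at degree 5.
Standard normalization L_n(0) = 1 gives a_0 = 1. Work upward with a_{k+1} = (k - 5) a_k / (k+1)^2:
  a_1 = (0 - 5)(1) / 1^2 = -5/1 = -5
  a_2 = (1 - 5)(-5) / 2^2 = 20/4 = 5
  a_3 = (2 - 5)(5) / 3^2 = -15/9 = -5/3
  a_4 = (3 - 5)(-5/3) / 4^2 = (10/3)/16 = 5/24
  a_5 = (4 - 5)(5/24) / 5^2 = (-5/24)/25 = -1/120
Hence L_5(x) = -x^5/120 + 5 x^4/24 - 5 x^3/3 + 5 x^2 - 5 x + 1.

L_5(x); series = -x^5/120 + 5 x^4/24 - 5 x^3/3 + 5 x^2 - 5 x + 1


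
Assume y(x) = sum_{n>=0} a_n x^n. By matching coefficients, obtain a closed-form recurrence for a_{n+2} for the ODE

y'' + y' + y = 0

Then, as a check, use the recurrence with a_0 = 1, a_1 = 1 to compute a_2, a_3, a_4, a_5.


Substitute y = sum_n a_n x^n.
y''(x) has coefficient (n+2)(n+1) a_{n+2} at x^n;
y'(x) has coefficient (n+1) a_{n+1} at x^n;
y(x) has coefficient 1 a_n at x^n.
Matching x^n: (n+2)(n+1) a_{n+2} + (n+1) a_{n+1} + 1 a_n = 0.
Thus a_{n+2} = [-(n+1) a_{n+1} - 1 a_n] / ((n+1)(n+2)).

Check with a_0 = 1, a_1 = 1 (apply the recurrence for n = 0, 1, 2, 3): a_0 = 1, a_1 = 1, a_2 = -1, a_3 = 1/6, a_4 = 1/24, a_5 = -1/60.

a_(n+2) = [-(n+1) a_(n+1) - 1 a_n] / ((n+1)(n+2)); check: a_0 = 1, a_1 = 1, a_2 = -1, a_3 = 1/6, a_4 = 1/24, a_5 = -1/60


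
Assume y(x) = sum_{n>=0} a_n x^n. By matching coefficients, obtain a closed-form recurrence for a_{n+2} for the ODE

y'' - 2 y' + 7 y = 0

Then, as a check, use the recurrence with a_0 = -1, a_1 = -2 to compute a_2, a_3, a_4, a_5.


Substitute y = sum_n a_n x^n.
y''(x) has coefficient (n+2)(n+1) a_{n+2} at x^n;
-2 y'(x) has coefficient -2 (n+1) a_{n+1} at x^n;
7 y(x) has coefficient 7 a_n at x^n.
Matching x^n: (n+2)(n+1) a_{n+2} - 2 (n+1) a_{n+1} + 7 a_n = 0.
Thus a_{n+2} = [2 (n+1) a_{n+1} - 7 a_n] / ((n+1)(n+2)).

Check with a_0 = -1, a_1 = -2 (apply the recurrence for n = 0, 1, 2, 3): a_0 = -1, a_1 = -2, a_2 = 3/2, a_3 = 10/3, a_4 = 19/24, a_5 = -17/20.

a_(n+2) = [2 (n+1) a_(n+1) - 7 a_n] / ((n+1)(n+2)); check: a_0 = -1, a_1 = -2, a_2 = 3/2, a_3 = 10/3, a_4 = 19/24, a_5 = -17/20


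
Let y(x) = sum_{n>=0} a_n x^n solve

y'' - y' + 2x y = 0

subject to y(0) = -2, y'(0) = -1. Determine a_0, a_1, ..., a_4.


Ansatz: y(x) = sum_{n>=0} a_n x^n, so y'(x) = sum_{n>=1} n a_n x^(n-1) and y''(x) = sum_{n>=2} n(n-1) a_n x^(n-2).
Substitute into P(x) y'' + Q(x) y' + R(x) y = 0 with P(x) = 1, Q(x) = -1, R(x) = 2x, and match powers of x.
Initial conditions: a_0 = -2, a_1 = -1.
Setting the coefficient of each power of x to zero and solving order by order (substituting the coefficients already found):
  x^0: 2 a_2 - a_1 = 0  ->  2 a_2 = a_1 = -1  ->  a_2 = -1/2
  x^1: 6 a_3 - 2 a_2 + 2 a_0 = 0  ->  6 a_3 = 2 a_2 - 2 a_0 = 3  ->  a_3 = 1/2
  x^2: 12 a_4 - 3 a_3 + 2 a_1 = 0  ->  12 a_4 = 3 a_3 - 2 a_1 = 7/2  ->  a_4 = 7/24
Truncated series: y(x) = -2 - x - (1/2) x^2 + (1/2) x^3 + (7/24) x^4 + O(x^5).

a_0 = -2; a_1 = -1; a_2 = -1/2; a_3 = 1/2; a_4 = 7/24


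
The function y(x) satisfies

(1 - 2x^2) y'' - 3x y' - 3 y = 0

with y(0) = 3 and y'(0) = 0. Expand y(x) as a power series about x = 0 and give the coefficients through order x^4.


Ansatz: y(x) = sum_{n>=0} a_n x^n, so y'(x) = sum_{n>=1} n a_n x^(n-1) and y''(x) = sum_{n>=2} n(n-1) a_n x^(n-2).
Substitute into P(x) y'' + Q(x) y' + R(x) y = 0 with P(x) = 1 - 2x^2, Q(x) = -3x, R(x) = -3, and match powers of x.
Initial conditions: a_0 = 3, a_1 = 0.
Setting the coefficient of each power of x to zero and solving order by order (substituting the coefficients already found):
  x^0: 2 a_2 - 3 a_0 = 0  ->  2 a_2 = 3 a_0 = 9  ->  a_2 = 9/2
  x^1: 6 a_3 - 6 a_1 = 0  ->  6 a_3 = 6 a_1 = 0  ->  a_3 = 0
  x^2: 12 a_4 - 13 a_2 = 0  ->  12 a_4 = 13 a_2 = 117/2  ->  a_4 = 39/8
Truncated series: y(x) = 3 + (9/2) x^2 + (39/8) x^4 + O(x^5).

a_0 = 3; a_1 = 0; a_2 = 9/2; a_3 = 0; a_4 = 39/8


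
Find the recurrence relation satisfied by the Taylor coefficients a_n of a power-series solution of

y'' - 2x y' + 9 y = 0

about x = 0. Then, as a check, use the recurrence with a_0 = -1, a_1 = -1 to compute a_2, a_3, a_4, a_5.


Substitute y = sum_n a_n x^n.
y''(x) has coefficient (n+2)(n+1) a_{n+2} at x^n;
-2 x y'(x) has coefficient -2 n a_n at x^n (shift);
9 y(x) has coefficient 9 a_n at x^n.
Matching x^n: (n+2)(n+1) a_{n+2} + (-2n + 9) a_n = 0.
Thus a_{n+2} = (2n - 9) / ((n+1)(n+2)) * a_n.

Check with a_0 = -1, a_1 = -1 (apply the recurrence for n = 0, 1, 2, 3): a_0 = -1, a_1 = -1, a_2 = 9/2, a_3 = 7/6, a_4 = -15/8, a_5 = -7/40.

a_(n+2) = (2n - 9) / ((n+1)(n+2)) * a_n; check: a_0 = -1, a_1 = -1, a_2 = 9/2, a_3 = 7/6, a_4 = -15/8, a_5 = -7/40


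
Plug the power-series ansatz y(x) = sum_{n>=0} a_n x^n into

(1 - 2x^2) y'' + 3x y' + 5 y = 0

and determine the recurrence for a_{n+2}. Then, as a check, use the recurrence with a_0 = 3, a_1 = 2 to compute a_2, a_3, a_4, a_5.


Substitute y = sum_n a_n x^n.
(1 - 2 x^2) y'' contributes (n+2)(n+1) a_{n+2} - 2 n(n-1) a_n at x^n.
3 x y'(x) contributes 3 n a_n at x^n.
5 y(x) contributes 5 a_n at x^n.
Matching x^n: (n+2)(n+1) a_{n+2} + (-2 n(n-1) + 3 n + 5) a_n = 0.
Thus a_{n+2} = (2 n(n-1) - 3 n - 5) / ((n+1)(n+2)) * a_n.

Check with a_0 = 3, a_1 = 2 (apply the recurrence for n = 0, 1, 2, 3): a_0 = 3, a_1 = 2, a_2 = -15/2, a_3 = -8/3, a_4 = 35/8, a_5 = 4/15.

a_(n+2) = (2 n(n-1) - 3 n - 5) / ((n+1)(n+2)) * a_n; check: a_0 = 3, a_1 = 2, a_2 = -15/2, a_3 = -8/3, a_4 = 35/8, a_5 = 4/15


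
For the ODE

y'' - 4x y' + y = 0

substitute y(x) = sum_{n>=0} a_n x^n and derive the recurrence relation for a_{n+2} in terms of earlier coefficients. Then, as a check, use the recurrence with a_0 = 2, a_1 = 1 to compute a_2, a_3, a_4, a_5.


Substitute y = sum_n a_n x^n.
y''(x) has coefficient (n+2)(n+1) a_{n+2} at x^n;
-4 x y'(x) has coefficient -4 n a_n at x^n (shift);
y(x) has coefficient 1 a_n at x^n.
Matching x^n: (n+2)(n+1) a_{n+2} + (-4n + 1) a_n = 0.
Thus a_{n+2} = (4n - 1) / ((n+1)(n+2)) * a_n.

Check with a_0 = 2, a_1 = 1 (apply the recurrence for n = 0, 1, 2, 3): a_0 = 2, a_1 = 1, a_2 = -1, a_3 = 1/2, a_4 = -7/12, a_5 = 11/40.

a_(n+2) = (4n - 1) / ((n+1)(n+2)) * a_n; check: a_0 = 2, a_1 = 1, a_2 = -1, a_3 = 1/2, a_4 = -7/12, a_5 = 11/40


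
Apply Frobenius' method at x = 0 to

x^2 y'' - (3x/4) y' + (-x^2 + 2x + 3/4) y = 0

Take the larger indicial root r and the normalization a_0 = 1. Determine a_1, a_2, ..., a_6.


Write in Frobenius form y'' + (p(x)/x) y' + (q(x)/x^2) y = 0:
  p(x) = -3/4,  q(x) = -x^2 + 2x + 3/4.
Indicial equation: r(r-1) + (-3/4) r + (3/4) = 0 -> roots r_1 = 1, r_2 = 3/4.
Take r = r_1 = 1. Let y(x) = x^r sum_{n>=0} a_n x^n with a_0 = 1.
Substitute y = x^r sum a_n x^n and match x^{r+n}. The recurrence is
  D(n) a_n + 2 a_{n-1} - 1 a_{n-2} = 0,  where D(n) = (r+n)(r+n-1) + (-3/4)(r+n) + (3/4).
  a_n = [-2 a_{n-1} + 1 a_{n-2}] / D(n).
Since the indicial polynomial factors as (r - r_1)(r - r_2), D(n) = (r_1 + n - r_1)(r_1 + n - r_2) = n(n + 1/4).
Evaluating step by step (a_0 = 1):
  n = 1: D(1) = 1(1 + 1/4) = 5/4; numerator = -2(1) = -2; a_1 = (-2)/(5/4) = -8/5
  n = 2: D(2) = 2(2 + 1/4) = 9/2; numerator = -2(-8/5) + 1(1) = 21/5; a_2 = (21/5)/(9/2) = 14/15
  n = 3: D(3) = 3(3 + 1/4) = 39/4; numerator = -2(14/15) + 1(-8/5) = -52/15; a_3 = (-52/15)/(39/4) = -16/45
  n = 4: D(4) = 4(4 + 1/4) = 17; numerator = -2(-16/45) + 1(14/15) = 74/45; a_4 = (74/45)/(17) = 74/765
  n = 5: D(5) = 5(5 + 1/4) = 105/4; numerator = -2(74/765) + 1(-16/45) = -28/51; a_5 = (-28/51)/(105/4) = -16/765
  n = 6: D(6) = 6(6 + 1/4) = 75/2; numerator = -2(-16/765) + 1(74/765) = 106/765; a_6 = (106/765)/(75/2) = 212/57375

r = 1; a_0 = 1; a_1 = -8/5; a_2 = 14/15; a_3 = -16/45; a_4 = 74/765; a_5 = -16/765; a_6 = 212/57375


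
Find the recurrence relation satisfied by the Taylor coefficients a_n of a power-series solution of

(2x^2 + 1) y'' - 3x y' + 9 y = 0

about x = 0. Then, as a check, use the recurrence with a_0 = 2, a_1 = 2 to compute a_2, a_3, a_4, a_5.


Substitute y = sum_n a_n x^n.
(1 + 2 x^2) y'' contributes (n+2)(n+1) a_{n+2} + 2 n(n-1) a_n at x^n.
-3 x y'(x) contributes -3 n a_n at x^n.
9 y(x) contributes 9 a_n at x^n.
Matching x^n: (n+2)(n+1) a_{n+2} + (2 n(n-1) - 3 n + 9) a_n = 0.
Thus a_{n+2} = (-2 n(n-1) + 3 n - 9) / ((n+1)(n+2)) * a_n.

Check with a_0 = 2, a_1 = 2 (apply the recurrence for n = 0, 1, 2, 3): a_0 = 2, a_1 = 2, a_2 = -9, a_3 = -2, a_4 = 21/4, a_5 = 6/5.

a_(n+2) = (-2 n(n-1) + 3 n - 9) / ((n+1)(n+2)) * a_n; check: a_0 = 2, a_1 = 2, a_2 = -9, a_3 = -2, a_4 = 21/4, a_5 = 6/5


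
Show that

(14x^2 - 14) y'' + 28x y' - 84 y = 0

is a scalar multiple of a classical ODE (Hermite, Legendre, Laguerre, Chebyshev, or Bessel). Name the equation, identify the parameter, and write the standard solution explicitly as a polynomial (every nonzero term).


All three coefficients share the factor -14; dividing through by -14 gives  (1 - x^2) y'' - 2x y' + 6 y = 0.
This matches the Legendre equation (1 - x^2) y'' - 2x y' + n(n+1) y = 0 (note the -2x y' term) with n(n+1) = 6, so n = 2; the polynomial solution is P_2(x).
With y = sum_k a_k x^k, matching x^k gives (k+2)(k+1) a_{k+2} = [k(k+1) - n(n+1)] a_k = (k - 2)(k + 3) a_k. The right side vanishes at k = 2, so the series with the parity of 2 terminates at degree 2.
Standard normalization (P_n(1) = 1): leading coefficient (2n)!/(2^n (n!)^2) = 24/(4*4) = 3/2, so a_2 = 3/2. Work downward with a_k = (k+1)(k+2) a_{k+2} / ((k - 2)(k + 3)):
  a_0 = (1)(2)(3/2) / ((0 - 2)(0 + 3)) = 3/(-6) = -1/2
Hence P_2(x) = 3 x^2/2 - 1/2.

P_2(x); series = 3 x^2/2 - 1/2


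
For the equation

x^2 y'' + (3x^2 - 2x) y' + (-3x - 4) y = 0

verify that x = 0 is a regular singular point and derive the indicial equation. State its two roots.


Divide by x^2 to reach normal form y'' + P_1(x) y' + P_2(x) y = 0 with P_1(x) = 3 - 2/x and P_2(x) = -3/x - 4/x^2.
x = 0 is a singular point because the y'-coefficient 3 - 2/x has a pole at x = 0 and the y-coefficient -3/x - 4/x^2 has a pole at x = 0.
It is a regular singular point because x P_1(x) = p(x) = 3x - 2 and x^2 P_2(x) = q(x) = -3x - 4 are polynomials, hence analytic at x = 0.
p(0) = -2,  q(0) = -4.
Indicial equation: r(r-1) + p(0) r + q(0) = 0, i.e. r^2 + (p(0) - 1) r + q(0) = 0, i.e. r^2 - 3 r - 4 = 0.
Discriminant: (-3)^2 - 4(-4) = 25, so r = (3 ± 5)/2.
Solving: r_1 = 4, r_2 = -1.

indicial: r^2 - 3 r - 4 = 0; roots r_1 = 4, r_2 = -1


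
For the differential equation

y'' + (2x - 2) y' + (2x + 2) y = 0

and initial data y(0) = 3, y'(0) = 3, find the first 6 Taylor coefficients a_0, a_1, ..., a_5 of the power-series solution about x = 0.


Ansatz: y(x) = sum_{n>=0} a_n x^n, so y'(x) = sum_{n>=1} n a_n x^(n-1) and y''(x) = sum_{n>=2} n(n-1) a_n x^(n-2).
Substitute into P(x) y'' + Q(x) y' + R(x) y = 0 with P(x) = 1, Q(x) = 2x - 2, R(x) = 2x + 2, and match powers of x.
Initial conditions: a_0 = 3, a_1 = 3.
Setting the coefficient of each power of x to zero and solving order by order (substituting the coefficients already found):
  x^0: 2 a_2 - 2 a_1 + 2 a_0 = 0  ->  2 a_2 = 2 a_1 - 2 a_0 = 0  ->  a_2 = 0
  x^1: 6 a_3 - 4 a_2 + 4 a_1 + 2 a_0 = 0  ->  6 a_3 = 4 a_2 - 4 a_1 - 2 a_0 = -18  ->  a_3 = -3
  x^2: 12 a_4 - 6 a_3 + 6 a_2 + 2 a_1 = 0  ->  12 a_4 = 6 a_3 - 6 a_2 - 2 a_1 = -24  ->  a_4 = -2
  x^3: 20 a_5 - 8 a_4 + 8 a_3 + 2 a_2 = 0  ->  20 a_5 = 8 a_4 - 8 a_3 - 2 a_2 = 8  ->  a_5 = 2/5
Truncated series: y(x) = 3 + 3 x - 3 x^3 - 2 x^4 + (2/5) x^5 + O(x^6).

a_0 = 3; a_1 = 3; a_2 = 0; a_3 = -3; a_4 = -2; a_5 = 2/5


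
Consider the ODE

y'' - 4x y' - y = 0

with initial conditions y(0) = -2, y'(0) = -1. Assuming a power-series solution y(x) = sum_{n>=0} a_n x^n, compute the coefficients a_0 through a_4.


Ansatz: y(x) = sum_{n>=0} a_n x^n, so y'(x) = sum_{n>=1} n a_n x^(n-1) and y''(x) = sum_{n>=2} n(n-1) a_n x^(n-2).
Substitute into P(x) y'' + Q(x) y' + R(x) y = 0 with P(x) = 1, Q(x) = -4x, R(x) = -1, and match powers of x.
Initial conditions: a_0 = -2, a_1 = -1.
Setting the coefficient of each power of x to zero and solving order by order (substituting the coefficients already found):
  x^0: 2 a_2 - a_0 = 0  ->  2 a_2 = a_0 = -2  ->  a_2 = -1
  x^1: 6 a_3 - 5 a_1 = 0  ->  6 a_3 = 5 a_1 = -5  ->  a_3 = -5/6
  x^2: 12 a_4 - 9 a_2 = 0  ->  12 a_4 = 9 a_2 = -9  ->  a_4 = -3/4
Truncated series: y(x) = -2 - x - x^2 - (5/6) x^3 - (3/4) x^4 + O(x^5).

a_0 = -2; a_1 = -1; a_2 = -1; a_3 = -5/6; a_4 = -3/4


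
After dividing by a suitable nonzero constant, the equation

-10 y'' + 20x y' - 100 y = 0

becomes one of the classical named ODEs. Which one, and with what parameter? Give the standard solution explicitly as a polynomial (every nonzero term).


All three coefficients share the factor -10; dividing through by -10 gives  y'' - 2x y' + 10 y = 0.
This matches the Hermite equation y'' - 2x y' + 2n y = 0 with 2n = 10, so n = 5; the polynomial solution is H_5(x).
With y = sum_k a_k x^k, matching x^k gives (k+2)(k+1) a_{k+2} = 2(k - n) a_k = 2(k - 5) a_k. The right side vanishes at k = 5, so the series with the parity of 5 terminates at degree 5.
Standard normalization: leading coefficient of H_n is 2^n, so a_5 = 2^5 = 32. Work downward with a_k = (k+1)(k+2) a_{k+2} / (2(k - n)):
  a_3 = (4)(5)(32) / (2(3 - 5)) = 640/(-4) = -160
  a_1 = (2)(3)(-160) / (2(1 - 5)) = -960/(-8) = 120
Hence H_5(x) = 32 x^5 - 160 x^3 + 120 x.

H_5(x); series = 32 x^5 - 160 x^3 + 120 x
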